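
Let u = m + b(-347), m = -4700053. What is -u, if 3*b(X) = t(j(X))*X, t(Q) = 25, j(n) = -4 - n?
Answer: 14108834/3 ≈ 4.7029e+6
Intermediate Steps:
b(X) = 25*X/3 (b(X) = (25*X)/3 = 25*X/3)
u = -14108834/3 (u = -4700053 + (25/3)*(-347) = -4700053 - 8675/3 = -14108834/3 ≈ -4.7029e+6)
-u = -1*(-14108834/3) = 14108834/3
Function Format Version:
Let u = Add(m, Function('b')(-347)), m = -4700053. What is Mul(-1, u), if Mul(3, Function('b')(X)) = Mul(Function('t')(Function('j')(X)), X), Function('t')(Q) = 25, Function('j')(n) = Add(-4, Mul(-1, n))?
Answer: Rational(14108834, 3) ≈ 4.7029e+6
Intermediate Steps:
Function('b')(X) = Mul(Rational(25, 3), X) (Function('b')(X) = Mul(Rational(1, 3), Mul(25, X)) = Mul(Rational(25, 3), X))
u = Rational(-14108834, 3) (u = Add(-4700053, Mul(Rational(25, 3), -347)) = Add(-4700053, Rational(-8675, 3)) = Rational(-14108834, 3) ≈ -4.7029e+6)
Mul(-1, u) = Mul(-1, Rational(-14108834, 3)) = Rational(14108834, 3)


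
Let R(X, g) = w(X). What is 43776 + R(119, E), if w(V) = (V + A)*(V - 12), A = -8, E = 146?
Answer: 55653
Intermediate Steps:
w(V) = (-12 + V)*(-8 + V) (w(V) = (V - 8)*(V - 12) = (-8 + V)*(-12 + V) = (-12 + V)*(-8 + V))
R(X, g) = 96 + X² - 20*X
43776 + R(119, E) = 43776 + (96 + 119² - 20*119) = 43776 + (96 + 14161 - 2380) = 43776 + 11877 = 55653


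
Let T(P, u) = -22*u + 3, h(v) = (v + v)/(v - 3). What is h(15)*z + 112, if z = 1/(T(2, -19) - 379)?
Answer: 9413/84 ≈ 112.06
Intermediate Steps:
h(v) = 2*v/(-3 + v) (h(v) = (2*v)/(-3 + v) = 2*v/(-3 + v))
T(P, u) = 3 - 22*u
z = 1/42 (z = 1/((3 - 22*(-19)) - 379) = 1/((3 + 418) - 379) = 1/(421 - 379) = 1/42 ≈ 0.023810)
h(15)*z + 112 = (2*15/(-3 + 15))*(1/42) + 112 = (2*15/12)*(1/42) + 112 = (2*15*(1/12))*(1/42) + 112 = (5/2)*(1/42) + 112 = 5/84 + 112 = 9413/84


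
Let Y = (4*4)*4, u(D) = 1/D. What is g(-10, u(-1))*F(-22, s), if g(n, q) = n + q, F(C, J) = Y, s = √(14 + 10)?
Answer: -704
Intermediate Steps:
Y = 64 (Y = 16*4 = 64)
s = 2*√6 (s = √24 = 2*√6 ≈ 4.8990)
F(C, J) = 64
g(-10, u(-1))*F(-22, s) = (-10 + 1/(-1))*64 = (-10 - 1)*64 = -11*64 = -704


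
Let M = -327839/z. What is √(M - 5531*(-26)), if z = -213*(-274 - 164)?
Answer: 5*√5562772559590/31098 ≈ 379.21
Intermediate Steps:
z = 93294 (z = -213*(-438) = 93294)
M = -327839/93294 ≈ -3.5140
√(M - 5531*(-26)) = √(-327839/93294 - 5531*(-26)) = √(-327839/93294 + 143806) = √(13415909125/93294) = 5*√5562772559590/31098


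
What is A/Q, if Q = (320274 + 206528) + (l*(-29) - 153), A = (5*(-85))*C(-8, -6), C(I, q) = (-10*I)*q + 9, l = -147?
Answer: 200175/530912 ≈ 0.37704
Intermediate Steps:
C(I, q) = 9 - 10*I*q (C(I, q) = -10*I*q + 9 = 9 - 10*I*q)
A = 200175 (A = (5*(-85))*(9 - 10*(-8)*(-6)) = -425*(9 - 480) = -425*(-471) = 200175)
Q = 530912 (Q = (320274 + 206528) + (-147*(-29) - 153) = 526802 + (4263 - 153) = 526802 + 4110 = 530912)
A/Q = 200175/530912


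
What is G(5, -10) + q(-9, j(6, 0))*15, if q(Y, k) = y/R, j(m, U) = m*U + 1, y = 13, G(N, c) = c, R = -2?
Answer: -215/2 ≈ -107.50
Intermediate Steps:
j(m, U) = 1 + U*m (j(m, U) = U*m + 1 = 1 + U*m)
q(Y, k) = -13/2 (q(Y, k) = 13/(-2) = 13*(-½) = -13/2)
G(5, -10) + q(-9, j(6, 0))*15 = -10 - 13/2*15 = -10 - 195/2 = -215/2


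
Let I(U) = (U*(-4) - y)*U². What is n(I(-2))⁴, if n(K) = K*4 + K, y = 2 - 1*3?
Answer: 1049760000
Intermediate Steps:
y = -1 (y = 2 - 3 = -1)
I(U) = U²*(1 - 4*U) (I(U) = (U*(-4) - 1*(-1))*U² = (-4*U + 1)*U² = (1 - 4*U)*U² = U²*(1 - 4*U))
n(K) = 5*K (n(K) = 4*K + K = 5*K)
n(I(-2))⁴ = (5*((-2)²*(1 - 4*(-2))))⁴ = (5*(4*(1 + 8)))⁴ = (5*(4*9))⁴ = (5*36)⁴ = 180⁴ = 1049760000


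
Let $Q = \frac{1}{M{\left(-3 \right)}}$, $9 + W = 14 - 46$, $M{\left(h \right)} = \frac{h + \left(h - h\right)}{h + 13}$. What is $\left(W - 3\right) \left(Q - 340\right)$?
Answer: $\frac{45320}{3} \approx 15107.0$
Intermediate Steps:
$M{\left(h \right)} = \frac{h}{13 + h}$ ($M{\left(h \right)} = \frac{h + 0}{13 + h} = \frac{h}{13 + h}$)
$W = -41$ ($W = -9 + \left(14 - 46\right) = -9 - 32 = -41$)
$Q = - \frac{10}{3}$ ($Q = \frac{1}{\left(-3\right) \frac{1}{13 - 3}} = \frac{1}{\left(-3\right) \frac{1}{10}} = \frac{1}{- \frac{3}{10}} = - \frac{10}{3} \approx -3.3333$)
$\left(W - 3\right) \left(Q - 340\right) = \left(-41 - 3\right) \left(- \frac{10}{3} - 340\right) = \left(-44\right) \left(- \frac{1030}{3}\right) = \frac{45320}{3}$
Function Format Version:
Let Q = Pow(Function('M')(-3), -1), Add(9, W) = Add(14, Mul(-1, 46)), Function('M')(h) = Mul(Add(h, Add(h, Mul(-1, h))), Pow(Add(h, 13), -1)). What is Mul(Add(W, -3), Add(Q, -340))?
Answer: Rational(45320, 3) ≈ 15107.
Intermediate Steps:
Function('M')(h) = Mul(h, Pow(Add(13, h), -1)) (Function('M')(h) = Mul(Add(h, 0), Pow(Add(13, h), -1)) = Mul(h, Pow(Add(13, h), -1)))
W = -41 (W = Add(-9, Add(14, Mul(-1, 46))) = Add(-9, Add(14, -46)) = Add(-9, -32) = -41)
Q = Rational(-10, 3) (Q = Pow(Mul(-3, Pow(Add(13, -3), -1)), -1) = Pow(Mul(-3, Pow(10, -1)), -1) = Pow(Mul(-3, Rational(1, 10)), -1) = Pow(Rational(-3, 10), -1) = Rational(-10, 3) ≈ -3.3333)
Mul(Add(W, -3), Add(Q, -340)) = Mul(Add(-41, -3), Add(Rational(-10, 3), -340)) = Mul(-44, Rational(-1030, 3)) = Rational(45320, 3)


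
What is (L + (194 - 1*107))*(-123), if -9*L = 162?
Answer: -8487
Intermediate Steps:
L = -18 (L = -1/9*162 = -18)
(L + (194 - 1*107))*(-123) = (-18 + (194 - 1*107))*(-123) = (-18 + (194 - 107))*(-123) = (-18 + 87)*(-123) = 69*(-123) = -8487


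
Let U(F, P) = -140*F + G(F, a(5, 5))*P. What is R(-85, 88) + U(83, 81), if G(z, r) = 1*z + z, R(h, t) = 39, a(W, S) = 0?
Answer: 1865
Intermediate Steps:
G(z, r) = 2*z (G(z, r) = z + z = 2*z)
U(F, P) = -140*F + 2*F*P (U(F, P) = -140*F + (2*F)*P = -140*F + 2*F*P)
R(-85, 88) + U(83, 81) = 39 + 2*83*(-70 + 81) = 39 + 2*83*11 = 39 + 1826 = 1865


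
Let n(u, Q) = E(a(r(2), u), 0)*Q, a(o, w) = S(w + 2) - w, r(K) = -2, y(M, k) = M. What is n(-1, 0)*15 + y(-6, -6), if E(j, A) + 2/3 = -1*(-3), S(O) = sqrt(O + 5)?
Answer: -6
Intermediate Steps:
S(O) = sqrt(5 + O)
a(o, w) = sqrt(7 + w) - w (a(o, w) = sqrt(5 + (w + 2)) - w = sqrt(5 + (2 + w)) - w = sqrt(7 + w) - w)
E(j, A) = 7/3 (E(j, A) = -2/3 - 1*(-3) = -2/3 + 3 = 7/3)
n(u, Q) = 7*Q/3
n(-1, 0)*15 + y(-6, -6) = ((7/3)*0)*15 - 6 = 0*15 - 6 = 0 - 6 = -6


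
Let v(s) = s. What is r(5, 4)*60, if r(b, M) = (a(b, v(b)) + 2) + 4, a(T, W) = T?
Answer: 660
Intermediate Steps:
r(b, M) = 6 + b (r(b, M) = (b + 2) + 4 = (2 + b) + 4 = 6 + b)
r(5, 4)*60 = (6 + 5)*60 = 11*60 = 660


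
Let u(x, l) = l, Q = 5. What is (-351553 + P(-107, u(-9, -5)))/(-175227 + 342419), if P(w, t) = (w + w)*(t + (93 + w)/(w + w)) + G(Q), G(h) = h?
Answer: -87623/41798 ≈ -2.0963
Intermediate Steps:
P(w, t) = 5 + 2*w*(t + (93 + w)/(2*w)) (P(w, t) = (w + w)*(t + (93 + w)/(w + w)) + 5 = (2*w)*(t + (93 + w)/((2*w))) + 5 = (2*w)*(t + (93 + w)*(1/(2*w))) + 5 = (2*w)*(t + (93 + w)/(2*w)) + 5 = 2*w*(t + (93 + w)/(2*w)) + 5 = 5 + 2*w*(t + (93 + w)/(2*w)))
(-351553 + P(-107, u(-9, -5)))/(-175227 + 342419) = (-351553 + (98 - 107 + 2*(-5)*(-107)))/(-175227 + 342419) = (-351553 + (98 - 107 + 1070))/167192 = (-351553 + 1061)*(1/167192) = -350492*1/167192 = -87623/41798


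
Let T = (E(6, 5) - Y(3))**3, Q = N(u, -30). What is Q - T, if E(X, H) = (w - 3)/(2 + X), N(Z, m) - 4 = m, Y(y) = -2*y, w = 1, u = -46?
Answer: -13831/64 ≈ -216.11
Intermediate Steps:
N(Z, m) = 4 + m
Q = -26 (Q = 4 - 30 = -26)
E(X, H) = -2/(2 + X) (E(X, H) = (1 - 3)/(2 + X) = -2/(2 + X))
T = 12167/64 (T = (-2/(2 + 6) - (-2)*3)**3 = (-2/8 - 1*(-6))**3 = (-2*1/8 + 6)**3 = (-1/4 + 6)**3 = (23/4)**3 = 12167/64 ≈ 190.11)
Q - T = -26 - 1*12167/64 = -26 - 12167/64 = -13831/64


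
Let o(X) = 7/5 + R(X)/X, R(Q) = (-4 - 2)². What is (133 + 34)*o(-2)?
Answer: -13861/5 ≈ -2772.2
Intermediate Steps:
R(Q) = 36 (R(Q) = (-6)² = 36)
o(X) = 7/5 + 36/X
(133 + 34)*o(-2) = (133 + 34)*(7/5 + 36/(-2)) = 167*(7/5 + 36*(-½)) = 167*(7/5 - 18) = 167*(-83/5) = -13861/5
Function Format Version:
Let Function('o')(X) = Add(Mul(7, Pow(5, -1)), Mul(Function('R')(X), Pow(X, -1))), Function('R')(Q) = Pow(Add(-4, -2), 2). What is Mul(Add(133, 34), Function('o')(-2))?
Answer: Rational(-13861, 5) ≈ -2772.2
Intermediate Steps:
Function('R')(Q) = 36 (Function('R')(Q) = Pow(-6, 2) = 36)
Function('o')(X) = Add(Rational(7, 5), Mul(36, Pow(X, -1))) (Function('o')(X) = Add(Mul(7, Pow(5, -1)), Mul(36, Pow(X, -1))) = Add(Mul(7, Rational(1, 5)), Mul(36, Pow(X, -1))) = Add(Rational(7, 5), Mul(36, Pow(X, -1))))
Mul(Add(133, 34), Function('o')(-2)) = Mul(Add(133, 34), Add(Rational(7, 5), Mul(36, Pow(-2, -1)))) = Mul(167, Add(Rational(7, 5), Mul(36, Rational(-1, 2)))) = Mul(167, Add(Rational(7, 5), -18)) = Mul(167, Rational(-83, 5)) = Rational(-13861, 5)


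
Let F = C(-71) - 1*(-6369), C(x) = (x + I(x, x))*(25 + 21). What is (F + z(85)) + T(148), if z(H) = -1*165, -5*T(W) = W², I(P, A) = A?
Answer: -23544/5 ≈ -4708.8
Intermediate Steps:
C(x) = 92*x (C(x) = (x + x)*(25 + 21) = (2*x)*46 = 92*x)
F = -163 (F = 92*(-71) - 1*(-6369) = -6532 + 6369 = -163)
T(W) = -W²/5
z(H) = -165
(F + z(85)) + T(148) = (-163 - 165) - ⅕*148² = -328 - ⅕*21904 = -328 - 21904/5 = -23544/5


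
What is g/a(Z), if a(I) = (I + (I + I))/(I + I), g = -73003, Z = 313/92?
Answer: -146006/3 ≈ -48669.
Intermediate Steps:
Z = 313/92 (Z = 313*(1/92) = 313/92 ≈ 3.4022)
a(I) = 3/2 (a(I) = (I + 2*I)/((2*I)) = (3*I)*(1/(2*I)) = 3/2)
g/a(Z) = -73003/3/2 = -73003*⅔ = -146006/3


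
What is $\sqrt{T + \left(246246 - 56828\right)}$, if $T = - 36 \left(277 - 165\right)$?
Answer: $\sqrt{185386} \approx 430.56$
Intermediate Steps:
$T = -4032$ ($T = \left(-36\right) 112 = -4032$)
$\sqrt{T + \left(246246 - 56828\right)} = \sqrt{-4032 + \left(246246 - 56828\right)} = \sqrt{-4032 + 189418} = \sqrt{185386}$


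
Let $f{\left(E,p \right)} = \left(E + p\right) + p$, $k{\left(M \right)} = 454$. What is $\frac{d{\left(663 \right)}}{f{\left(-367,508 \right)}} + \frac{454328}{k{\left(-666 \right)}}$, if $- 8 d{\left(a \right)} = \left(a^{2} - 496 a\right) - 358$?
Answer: $\frac{104943917}{107144} \approx 979.47$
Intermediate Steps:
$d{\left(a \right)} = \frac{179}{4} + 62 a - \frac{a^{2}}{8}$ ($d{\left(a \right)} = - \frac{\left(a^{2} - 496 a\right) - 358}{8} = - \frac{-358 + a^{2} - 496 a}{8} = \frac{179}{4} + 62 a - \frac{a^{2}}{8}$)
$f{\left(E,p \right)} = E + 2 p$
$\frac{d{\left(663 \right)}}{f{\left(-367,508 \right)}} + \frac{454328}{k{\left(-666 \right)}} = \frac{\frac{179}{4} + 62 \cdot 663 - \frac{663^{2}}{8}}{-367 + 2 \cdot 508} + \frac{454328}{454} = \frac{\frac{179}{4} + 41106 - \frac{439569}{8}}{-367 + 1016} + 454328 \cdot \frac{1}{454} = \frac{\frac{179}{4} + 41106 - \frac{439569}{8}}{649} + \frac{227164}{227} = \left(- \frac{110363}{8}\right) \frac{1}{649} + \frac{227164}{227} = - \frac{10033}{472} + \frac{227164}{227} = \frac{104943917}{107144}$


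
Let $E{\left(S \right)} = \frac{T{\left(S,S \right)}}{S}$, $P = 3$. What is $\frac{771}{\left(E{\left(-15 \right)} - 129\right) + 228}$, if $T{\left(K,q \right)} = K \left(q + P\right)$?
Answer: $\frac{257}{29} \approx 8.8621$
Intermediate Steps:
$T{\left(K,q \right)} = K \left(3 + q\right)$ ($T{\left(K,q \right)} = K \left(q + 3\right) = K \left(3 + q\right)$)
$E{\left(S \right)} = 3 + S$ ($E{\left(S \right)} = \frac{S \left(3 + S\right)}{S} = 3 + S$)
$\frac{771}{\left(E{\left(-15 \right)} - 129\right) + 228} = \frac{771}{\left(\left(3 - 15\right) - 129\right) + 228} = \frac{771}{\left(-12 - 129\right) + 228} = \frac{771}{-141 + 228} = \frac{771}{87} = 771 \cdot \frac{1}{87} = \frac{257}{29}$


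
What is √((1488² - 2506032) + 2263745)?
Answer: √1971857 ≈ 1404.2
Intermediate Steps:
√((1488² - 2506032) + 2263745) = √((2214144 - 2506032) + 2263745) = √(-291888 + 2263745) = √1971857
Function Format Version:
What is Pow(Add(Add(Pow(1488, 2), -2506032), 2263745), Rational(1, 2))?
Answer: Pow(1971857, Rational(1, 2)) ≈ 1404.2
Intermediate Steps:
Pow(Add(Add(Pow(1488, 2), -2506032), 2263745), Rational(1, 2)) = Pow(Add(Add(2214144, -2506032), 2263745), Rational(1, 2)) = Pow(Add(-291888, 2263745), Rational(1, 2)) = Pow(1971857, Rational(1, 2))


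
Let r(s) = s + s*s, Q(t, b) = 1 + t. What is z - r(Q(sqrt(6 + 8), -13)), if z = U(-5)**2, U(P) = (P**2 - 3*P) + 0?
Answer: 1584 - 3*sqrt(14) ≈ 1572.8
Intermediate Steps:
U(P) = P**2 - 3*P
z = 1600 (z = (-5*(-3 - 5))**2 = (-5*(-8))**2 = 40**2 = 1600)
r(s) = s + s**2
z - r(Q(sqrt(6 + 8), -13)) = 1600 - (1 + sqrt(6 + 8))*(1 + (1 + sqrt(6 + 8))) = 1600 - (1 + sqrt(14))*(1 + (1 + sqrt(14))) = 1600 - (1 + sqrt(14))*(2 + sqrt(14))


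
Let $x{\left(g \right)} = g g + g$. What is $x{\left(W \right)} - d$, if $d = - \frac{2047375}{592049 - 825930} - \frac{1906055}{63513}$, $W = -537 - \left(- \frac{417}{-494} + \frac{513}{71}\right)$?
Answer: $\frac{5419578672097065382631123}{18273770412455666628} \approx 2.9658 \cdot 10^{5}$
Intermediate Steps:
$W = - \frac{19117767}{35074}$ ($W = -537 - \left(\left(-417\right) \left(- \frac{1}{494}\right) + 513 \cdot \frac{1}{71}\right) = -537 - \left(\frac{417}{494} + \frac{513}{71}\right) = -537 - \frac{283029}{35074} = - \frac{19117767}{35074} \approx -545.07$)
$x{\left(g \right)} = g + g^{2}$ ($x{\left(g \right)} = g^{2} + g = g + g^{2}$)
$d = - \frac{315755121080}{14854483953}$ ($d = - \frac{2047375}{-233881} - \frac{1906055}{63513} = \left(-2047375\right) \left(- \frac{1}{233881}\right) - \frac{1906055}{63513} = \frac{2047375}{233881} - \frac{1906055}{63513} = - \frac{315755121080}{14854483953} \approx -21.257$)
$x{\left(W \right)} - d = - \frac{19117767 \left(1 - \frac{19117767}{35074}\right)}{35074} - - \frac{315755121080}{14854483953} = \left(- \frac{19117767}{35074}\right) \left(- \frac{19082693}{35074}\right) + \frac{315755121080}{14854483953} = \frac{364818478506531}{1230185476} + \frac{315755121080}{14854483953} = \frac{5419578672097065382631123}{18273770412455666628}$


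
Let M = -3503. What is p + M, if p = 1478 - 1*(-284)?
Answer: -1741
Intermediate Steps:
p = 1762 (p = 1478 + 284 = 1762)
p + M = 1762 - 3503 = -1741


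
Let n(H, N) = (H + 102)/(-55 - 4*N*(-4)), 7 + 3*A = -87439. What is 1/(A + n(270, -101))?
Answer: -1671/48707794 ≈ -3.4307e-5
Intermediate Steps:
A = -87446/3 (A = -7/3 + (⅓)*(-87439) = -7/3 - 87439/3 = -87446/3 ≈ -29149.)
n(H, N) = (102 + H)/(-55 + 16*N)
1/(A + n(270, -101)) = 1/(-87446/3 + (102 + 270)/(-55 + 16*(-101))) = 1/(-87446/3 + 372/(-55 - 1616)) = 1/(-87446/3 + 372/(-1671)) = 1/(-87446/3 - 1/1671*372) = 1/(-87446/3 - 124/557) = 1/(-48707794/1671) = -1671/48707794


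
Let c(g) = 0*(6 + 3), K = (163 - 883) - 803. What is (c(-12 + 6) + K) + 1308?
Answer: -215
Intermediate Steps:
K = -1523 (K = -720 - 803 = -1523)
c(g) = 0 (c(g) = 0*9 = 0)
(c(-12 + 6) + K) + 1308 = (0 - 1523) + 1308 = -1523 + 1308 = -215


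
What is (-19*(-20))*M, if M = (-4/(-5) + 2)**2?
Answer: 14896/5 ≈ 2979.2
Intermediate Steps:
M = 196/25 (M = (-4*(-1/5) + 2)**2 = (4/5 + 2)**2 = (14/5)**2 = 196/25 ≈ 7.8400)
(-19*(-20))*M = -19*(-20)*(196/25) = 380*(196/25) = 14896/5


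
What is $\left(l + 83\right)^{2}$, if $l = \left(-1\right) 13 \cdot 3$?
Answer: $1936$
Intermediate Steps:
$l = -39$ ($l = \left(-13\right) 3 = -39$)
$\left(l + 83\right)^{2} = \left(-39 + 83\right)^{2} = 44^{2} = 1936$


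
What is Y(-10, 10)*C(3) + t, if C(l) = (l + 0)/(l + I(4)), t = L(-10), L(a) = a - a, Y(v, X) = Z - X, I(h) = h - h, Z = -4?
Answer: -14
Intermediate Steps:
I(h) = 0
Y(v, X) = -4 - X
L(a) = 0
t = 0
C(l) = 1 (C(l) = (l + 0)/(l + 0) = l/l = 1)
Y(-10, 10)*C(3) + t = (-4 - 1*10)*1 + 0 = (-4 - 10)*1 + 0 = -14*1 + 0 = -14 + 0 = -14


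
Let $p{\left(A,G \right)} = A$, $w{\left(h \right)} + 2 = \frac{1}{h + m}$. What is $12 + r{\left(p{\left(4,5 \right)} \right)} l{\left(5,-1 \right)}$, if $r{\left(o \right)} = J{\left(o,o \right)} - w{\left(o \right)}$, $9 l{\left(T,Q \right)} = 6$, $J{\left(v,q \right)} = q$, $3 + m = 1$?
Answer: $\frac{47}{3} \approx 15.667$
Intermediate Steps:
$m = -2$ ($m = -3 + 1 = -2$)
$l{\left(T,Q \right)} = \frac{2}{3}$ ($l{\left(T,Q \right)} = \frac{1}{9} \cdot 6 = \frac{2}{3}$)
$w{\left(h \right)} = -2 + \frac{1}{-2 + h}$ ($w{\left(h \right)} = -2 + \frac{1}{h - 2} = -2 + \frac{1}{-2 + h}$)
$r{\left(o \right)} = o - \frac{5 - 2 o}{-2 + o}$
$12 + r{\left(p{\left(4,5 \right)} \right)} l{\left(5,-1 \right)} = 12 + \frac{-5 + 4^{2}}{-2 + 4} \cdot \frac{2}{3} = 12 + \frac{-5 + 16}{2} \cdot \frac{2}{3} = 12 + \frac{1}{2} \cdot 11 \cdot \frac{2}{3} = 12 + \frac{11}{2} \cdot \frac{2}{3} = 12 + \frac{11}{3} = \frac{47}{3}$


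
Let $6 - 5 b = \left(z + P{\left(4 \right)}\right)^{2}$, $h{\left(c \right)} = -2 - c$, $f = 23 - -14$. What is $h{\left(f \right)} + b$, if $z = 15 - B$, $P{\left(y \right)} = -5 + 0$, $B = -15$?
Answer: $- \frac{814}{5} \approx -162.8$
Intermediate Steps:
$f = 37$ ($f = 23 + 14 = 37$)
$P{\left(y \right)} = -5$
$z = 30$ ($z = 15 - -15 = 15 + 15 = 30$)
$b = - \frac{619}{5}$ ($b = \frac{6}{5} - \frac{\left(30 - 5\right)^{2}}{5} = \frac{6}{5} - \frac{25^{2}}{5} = \frac{6}{5} - 125 = - \frac{619}{5} \approx -123.8$)
$h{\left(f \right)} + b = \left(-2 - 37\right) - \frac{619}{5} = -39 - \frac{619}{5} = - \frac{814}{5}$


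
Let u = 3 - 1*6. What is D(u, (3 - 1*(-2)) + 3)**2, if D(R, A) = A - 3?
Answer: 25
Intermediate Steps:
u = -3 (u = 3 - 6 = -3)
D(R, A) = -3 + A
D(u, (3 - 1*(-2)) + 3)**2 = (-3 + ((3 - 1*(-2)) + 3))**2 = (-3 + ((3 + 2) + 3))**2 = (-3 + (5 + 3))**2 = (-3 + 8)**2 = 5**2 = 25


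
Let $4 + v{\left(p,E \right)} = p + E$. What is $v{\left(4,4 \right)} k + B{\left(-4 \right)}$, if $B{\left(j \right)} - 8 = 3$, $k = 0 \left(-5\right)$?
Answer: $11$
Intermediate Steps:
$v{\left(p,E \right)} = -4 + E + p$ ($v{\left(p,E \right)} = -4 + \left(p + E\right) = -4 + \left(E + p\right) = -4 + E + p$)
$k = 0$
$B{\left(j \right)} = 11$ ($B{\left(j \right)} = 8 + 3 = 11$)
$v{\left(4,4 \right)} k + B{\left(-4 \right)} = \left(-4 + 4 + 4\right) 0 + 11 = 4 \cdot 0 + 11 = 0 + 11 = 11$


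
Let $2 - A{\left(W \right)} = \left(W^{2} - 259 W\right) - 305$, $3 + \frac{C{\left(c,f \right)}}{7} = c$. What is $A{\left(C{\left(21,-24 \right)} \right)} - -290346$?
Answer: $307411$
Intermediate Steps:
$C{\left(c,f \right)} = -21 + 7 c$
$A{\left(W \right)} = 307 - W^{2} + 259 W$ ($A{\left(W \right)} = 2 - \left(\left(W^{2} - 259 W\right) - 305\right) = 2 - \left(-305 + W^{2} - 259 W\right) = 2 + \left(305 - W^{2} + 259 W\right) = 307 - W^{2} + 259 W$)
$A{\left(C{\left(21,-24 \right)} \right)} - -290346 = \left(307 - \left(-21 + 7 \cdot 21\right)^{2} + 259 \left(-21 + 7 \cdot 21\right)\right) - -290346 = \left(307 - \left(-21 + 147\right)^{2} + 259 \left(-21 + 147\right)\right) + 290346 = \left(307 - 126^{2} + 259 \cdot 126\right) + 290346 = \left(307 - 15876 + 32634\right) + 290346 = 17065 + 290346 = 307411$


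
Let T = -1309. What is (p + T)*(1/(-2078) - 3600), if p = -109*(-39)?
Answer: -11004258271/1039 ≈ -1.0591e+7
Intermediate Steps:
p = 4251
(p + T)*(1/(-2078) - 3600) = (4251 - 1309)*(1/(-2078) - 3600) = 2942*(-1/2078 - 3600) = 2942*(-7480801/2078) = -11004258271/1039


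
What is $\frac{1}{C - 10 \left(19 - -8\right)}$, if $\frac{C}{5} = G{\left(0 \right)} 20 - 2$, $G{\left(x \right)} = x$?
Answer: $- \frac{1}{280} \approx -0.0035714$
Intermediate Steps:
$C = -10$ ($C = 5 \left(0 \cdot 20 - 2\right) = 5 \left(0 - 2\right) = 5 \left(-2\right) = -10$)
$\frac{1}{C - 10 \left(19 - -8\right)} = \frac{1}{-10 - 10 \left(19 - -8\right)} = \frac{1}{-10 - 10 \left(19 + 8\right)} = \frac{1}{-10 - 270} = \frac{1}{-280} = - \frac{1}{280}$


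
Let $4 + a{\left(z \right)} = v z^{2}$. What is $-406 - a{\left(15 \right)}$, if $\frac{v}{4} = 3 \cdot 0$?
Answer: $-402$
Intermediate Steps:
$v = 0$ ($v = 4 \cdot 3 \cdot 0 = 4 \cdot 0 = 0$)
$a{\left(z \right)} = -4$ ($a{\left(z \right)} = -4 + 0 z^{2} = -4 + 0 = -4$)
$-406 - a{\left(15 \right)} = -406 - -4 = -406 + 4 = -402$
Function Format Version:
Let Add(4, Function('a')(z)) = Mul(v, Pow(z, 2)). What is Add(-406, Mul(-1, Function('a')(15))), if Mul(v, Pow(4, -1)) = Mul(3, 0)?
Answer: -402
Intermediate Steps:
v = 0 (v = Mul(4, Mul(3, 0)) = Mul(4, 0) = 0)
Function('a')(z) = -4 (Function('a')(z) = Add(-4, Mul(0, Pow(z, 2))) = Add(-4, 0) = -4)
Add(-406, Mul(-1, Function('a')(15))) = Add(-406, Mul(-1, -4)) = Add(-406, 4) = -402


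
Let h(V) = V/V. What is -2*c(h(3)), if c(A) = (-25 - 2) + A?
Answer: 52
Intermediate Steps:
h(V) = 1
c(A) = -27 + A
-2*c(h(3)) = -2*(-27 + 1) = -2*(-26) = 52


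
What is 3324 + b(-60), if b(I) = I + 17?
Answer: 3281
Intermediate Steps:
b(I) = 17 + I
3324 + b(-60) = 3324 + (17 - 60) = 3324 - 43 = 3281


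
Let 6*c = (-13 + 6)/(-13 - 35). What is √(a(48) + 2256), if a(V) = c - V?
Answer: √1271822/24 ≈ 46.990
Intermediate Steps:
c = 7/288 (c = ((-13 + 6)/(-13 - 35))/6 = (-7/(-48))/6 = (-7*(-1/48))/6 = (⅙)*(7/48) = 7/288 ≈ 0.024306)
a(V) = 7/288 - V
√(a(48) + 2256) = √((7/288 - 1*48) + 2256) = √((7/288 - 48) + 2256) = √(-13817/288 + 2256) = √(635911/288) = √1271822/24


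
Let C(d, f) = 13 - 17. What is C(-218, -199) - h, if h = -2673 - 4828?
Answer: 7497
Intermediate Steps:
C(d, f) = -4
h = -7501
C(-218, -199) - h = -4 - 1*(-7501) = -4 + 7501 = 7497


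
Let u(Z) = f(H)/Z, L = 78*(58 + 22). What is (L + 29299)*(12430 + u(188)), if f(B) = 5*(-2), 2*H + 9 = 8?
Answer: 41524300685/94 ≈ 4.4175e+8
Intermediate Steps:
H = -½ (H = -9/2 + (½)*8 = -9/2 + 4 = -½ ≈ -0.50000)
f(B) = -10
L = 6240 (L = 78*80 = 6240)
u(Z) = -10/Z
(L + 29299)*(12430 + u(188)) = (6240 + 29299)*(12430 - 10/188) = 35539*(12430 - 10*1/188) = 35539*(12430 - 5/94) = 35539*(1168415/94) = 41524300685/94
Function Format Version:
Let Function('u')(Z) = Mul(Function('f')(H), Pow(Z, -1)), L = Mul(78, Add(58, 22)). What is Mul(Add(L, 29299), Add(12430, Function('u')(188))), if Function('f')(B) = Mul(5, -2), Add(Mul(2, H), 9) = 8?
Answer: Rational(41524300685, 94) ≈ 4.4175e+8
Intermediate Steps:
H = Rational(-1, 2) (H = Add(Rational(-9, 2), Mul(Rational(1, 2), 8)) = Add(Rational(-9, 2), 4) = Rational(-1, 2) ≈ -0.50000)
Function('f')(B) = -10
L = 6240 (L = Mul(78, 80) = 6240)
Function('u')(Z) = Mul(-10, Pow(Z, -1))
Mul(Add(L, 29299), Add(12430, Function('u')(188))) = Mul(Add(6240, 29299), Add(12430, Mul(-10, Pow(188, -1)))) = Mul(35539, Add(12430, Mul(-10, Rational(1, 188)))) = Mul(35539, Add(12430, Rational(-5, 94))) = Mul(35539, Rational(1168415, 94)) = Rational(41524300685, 94)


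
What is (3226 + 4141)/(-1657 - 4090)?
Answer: -7367/5747 ≈ -1.2819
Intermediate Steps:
(3226 + 4141)/(-1657 - 4090) = 7367/(-5747) = 7367*(-1/5747) = -7367/5747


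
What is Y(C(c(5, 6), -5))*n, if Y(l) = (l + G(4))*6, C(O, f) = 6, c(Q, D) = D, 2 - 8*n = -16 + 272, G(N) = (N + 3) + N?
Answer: -6477/2 ≈ -3238.5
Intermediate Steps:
G(N) = 3 + 2*N (G(N) = (3 + N) + N = 3 + 2*N)
n = -127/4 (n = ¼ - (-16 + 272)/8 = ¼ - ⅛*256 = ¼ - 32 = -127/4 ≈ -31.750)
Y(l) = 66 + 6*l (Y(l) = (l + (3 + 2*4))*6 = (l + (3 + 8))*6 = (l + 11)*6 = (11 + l)*6 = 66 + 6*l)
Y(C(c(5, 6), -5))*n = (66 + 6*6)*(-127/4) = (66 + 36)*(-127/4) = 102*(-127/4) = -6477/2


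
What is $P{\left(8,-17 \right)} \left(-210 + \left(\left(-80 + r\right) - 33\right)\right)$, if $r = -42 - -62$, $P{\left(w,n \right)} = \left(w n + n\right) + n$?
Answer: $51510$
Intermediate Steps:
$P{\left(w,n \right)} = 2 n + n w$ ($P{\left(w,n \right)} = \left(n w + n\right) + n = \left(n + n w\right) + n = 2 n + n w$)
$r = 20$ ($r = -42 + 62 = 20$)
$P{\left(8,-17 \right)} \left(-210 + \left(\left(-80 + r\right) - 33\right)\right) = - 17 \left(2 + 8\right) \left(-210 + \left(\left(-80 + 20\right) - 33\right)\right) = \left(-17\right) 10 \left(-210 - 93\right) = - 170 \left(-210 - 93\right) = \left(-170\right) \left(-303\right) = 51510$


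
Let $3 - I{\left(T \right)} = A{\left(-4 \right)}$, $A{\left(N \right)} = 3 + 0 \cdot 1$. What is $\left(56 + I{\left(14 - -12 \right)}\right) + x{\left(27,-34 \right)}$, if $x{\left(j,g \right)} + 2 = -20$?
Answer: $34$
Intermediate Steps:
$x{\left(j,g \right)} = -22$ ($x{\left(j,g \right)} = -2 - 20 = -22$)
$A{\left(N \right)} = 3$ ($A{\left(N \right)} = 3 + 0 = 3$)
$I{\left(T \right)} = 0$ ($I{\left(T \right)} = 3 - 3 = 0$)
$\left(56 + I{\left(14 - -12 \right)}\right) + x{\left(27,-34 \right)} = \left(56 + 0\right) - 22 = 56 - 22 = 34$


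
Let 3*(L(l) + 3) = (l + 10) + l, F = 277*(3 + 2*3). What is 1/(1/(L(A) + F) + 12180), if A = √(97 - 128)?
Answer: 75719711640/922266118144001 + 2*I*√31/2766798354432003 ≈ 8.2102e-5 + 4.0247e-15*I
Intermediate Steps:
A = I*√31 (A = √(-31) = I*√31 ≈ 5.5678*I)
F = 2493 (F = 277*(3 + 6) = 277*9 = 2493)
L(l) = ⅓ + 2*l/3 (L(l) = -3 + ((l + 10) + l)/3 = -3 + ((10 + l) + l)/3 = -3 + (10 + 2*l)/3 = -3 + (10/3 + 2*l/3) = ⅓ + 2*l/3)
1/(1/(L(A) + F) + 12180) = 1/(1/((⅓ + 2*(I*√31)/3) + 2493) + 12180) = 1/(1/((⅓ + 2*I*√31/3) + 2493) + 12180) = 1/(1/(7480/3 + 2*I*√31/3) + 12180) = 1/(12180 + 1/(7480/3 + 2*I*√31/3))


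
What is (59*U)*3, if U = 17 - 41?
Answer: -4248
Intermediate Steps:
U = -24
(59*U)*3 = (59*(-24))*3 = -1416*3 = -4248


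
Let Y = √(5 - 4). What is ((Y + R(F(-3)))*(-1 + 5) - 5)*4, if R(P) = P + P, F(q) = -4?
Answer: -132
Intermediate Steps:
R(P) = 2*P
Y = 1 (Y = √1 = 1)
((Y + R(F(-3)))*(-1 + 5) - 5)*4 = ((1 + 2*(-4))*(-1 + 5) - 5)*4 = ((1 - 8)*4 - 5)*4 = (-7*4 - 5)*4 = (-28 - 5)*4 = -33*4 = -132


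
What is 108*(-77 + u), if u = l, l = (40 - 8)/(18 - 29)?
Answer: -94932/11 ≈ -8630.2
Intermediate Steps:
l = -32/11 (l = 32/(-11) = 32*(-1/11) = -32/11 ≈ -2.9091)
u = -32/11 ≈ -2.9091
108*(-77 + u) = 108*(-77 - 32/11) = 108*(-879/11) = -94932/11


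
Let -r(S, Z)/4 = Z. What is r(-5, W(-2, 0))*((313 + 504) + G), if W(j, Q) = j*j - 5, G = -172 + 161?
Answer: 3224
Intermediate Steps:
G = -11
W(j, Q) = -5 + j² (W(j, Q) = j² - 5 = -5 + j²)
r(S, Z) = -4*Z
r(-5, W(-2, 0))*((313 + 504) + G) = (-4*(-5 + (-2)²))*((313 + 504) - 11) = (-4*(-5 + 4))*(817 - 11) = -4*(-1)*806 = 4*806 = 3224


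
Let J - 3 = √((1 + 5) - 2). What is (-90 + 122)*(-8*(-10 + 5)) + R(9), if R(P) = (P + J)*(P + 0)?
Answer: 1406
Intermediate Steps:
J = 5 (J = 3 + √((1 + 5) - 2) = 3 + √(6 - 2) = 3 + √4 = 3 + 2 = 5)
R(P) = P*(5 + P) (R(P) = (P + 5)*(P + 0) = (5 + P)*P = P*(5 + P))
(-90 + 122)*(-8*(-10 + 5)) + R(9) = (-90 + 122)*(-8*(-10 + 5)) + 9*(5 + 9) = 32*(-8*(-5)) + 9*14 = 32*40 + 126 = 1280 + 126 = 1406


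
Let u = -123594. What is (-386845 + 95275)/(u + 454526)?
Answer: -145785/165466 ≈ -0.88106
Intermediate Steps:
(-386845 + 95275)/(u + 454526) = (-386845 + 95275)/(-123594 + 454526) = -291570/330932 = -291570*1/330932 = -145785/165466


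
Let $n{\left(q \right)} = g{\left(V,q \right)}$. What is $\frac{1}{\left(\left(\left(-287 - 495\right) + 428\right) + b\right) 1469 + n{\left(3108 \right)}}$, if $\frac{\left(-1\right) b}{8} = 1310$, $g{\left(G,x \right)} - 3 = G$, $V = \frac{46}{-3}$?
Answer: $- \frac{3}{47745475} \approx -6.2833 \cdot 10^{-8}$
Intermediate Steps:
$V = - \frac{46}{3}$ ($V = 46 \left(- \frac{1}{3}\right) = - \frac{46}{3} \approx -15.333$)
$g{\left(G,x \right)} = 3 + G$
$b = -10480$ ($b = \left(-8\right) 1310 = -10480$)
$n{\left(q \right)} = - \frac{37}{3}$ ($n{\left(q \right)} = 3 - \frac{46}{3} = - \frac{37}{3}$)
$\frac{1}{\left(\left(\left(-287 - 495\right) + 428\right) + b\right) 1469 + n{\left(3108 \right)}} = \frac{1}{\left(\left(\left(-287 - 495\right) + 428\right) - 10480\right) 1469 - \frac{37}{3}} = \frac{1}{\left(\left(-782 + 428\right) - 10480\right) 1469 - \frac{37}{3}} = \frac{1}{\left(-354 - 10480\right) 1469 - \frac{37}{3}} = \frac{1}{\left(-10834\right) 1469 - \frac{37}{3}} = \frac{1}{-15915146 - \frac{37}{3}} = \frac{1}{- \frac{47745475}{3}} = - \frac{3}{47745475}$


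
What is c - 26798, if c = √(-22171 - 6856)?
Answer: -26798 + I*√29027 ≈ -26798.0 + 170.37*I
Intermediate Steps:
c = I*√29027 (c = √(-29027) = I*√29027 ≈ 170.37*I)
c - 26798 = I*√29027 - 26798 = -26798 + I*√29027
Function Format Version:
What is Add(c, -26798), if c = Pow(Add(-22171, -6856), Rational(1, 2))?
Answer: Add(-26798, Mul(I, Pow(29027, Rational(1, 2)))) ≈ Add(-26798., Mul(170.37, I))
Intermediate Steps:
c = Mul(I, Pow(29027, Rational(1, 2))) (c = Pow(-29027, Rational(1, 2)) = Mul(I, Pow(29027, Rational(1, 2))) ≈ Mul(170.37, I))
Add(c, -26798) = Add(Mul(I, Pow(29027, Rational(1, 2))), -26798) = Add(-26798, Mul(I, Pow(29027, Rational(1, 2))))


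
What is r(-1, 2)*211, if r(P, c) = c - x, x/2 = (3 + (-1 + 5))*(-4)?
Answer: 12238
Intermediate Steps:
x = -56 (x = 2*((3 + (-1 + 5))*(-4)) = 2*((3 + 4)*(-4)) = 2*(7*(-4)) = 2*(-28) = -56)
r(P, c) = 56 + c (r(P, c) = c - 1*(-56) = c + 56 = 56 + c)
r(-1, 2)*211 = (56 + 2)*211 = 58*211 = 12238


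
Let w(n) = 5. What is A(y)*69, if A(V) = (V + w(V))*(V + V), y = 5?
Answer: 6900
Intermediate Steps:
A(V) = 2*V*(5 + V) (A(V) = (V + 5)*(V + V) = (5 + V)*(2*V) = 2*V*(5 + V))
A(y)*69 = (2*5*(5 + 5))*69 = (2*5*10)*69 = 100*69 = 6900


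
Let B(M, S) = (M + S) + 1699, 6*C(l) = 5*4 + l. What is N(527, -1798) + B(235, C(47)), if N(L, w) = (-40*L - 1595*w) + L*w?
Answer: 11406775/6 ≈ 1.9011e+6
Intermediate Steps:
C(l) = 10/3 + l/6 (C(l) = (5*4 + l)/6 = (20 + l)/6 = 10/3 + l/6)
B(M, S) = 1699 + M + S
N(L, w) = -1595*w - 40*L + L*w (N(L, w) = (-1595*w - 40*L) + L*w = -1595*w - 40*L + L*w)
N(527, -1798) + B(235, C(47)) = (-1595*(-1798) - 40*527 + 527*(-1798)) + (1699 + 235 + (10/3 + (⅙)*47)) = (2867810 - 21080 - 947546) + (1699 + 235 + (10/3 + 47/6)) = 1899184 + (1699 + 235 + 67/6) = 1899184 + 11671/6 = 11406775/6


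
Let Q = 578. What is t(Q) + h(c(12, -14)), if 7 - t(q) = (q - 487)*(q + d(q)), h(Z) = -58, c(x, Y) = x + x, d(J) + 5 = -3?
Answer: -51921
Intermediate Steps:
d(J) = -8 (d(J) = -5 - 3 = -8)
c(x, Y) = 2*x
t(q) = 7 - (-487 + q)*(-8 + q) (t(q) = 7 - (q - 487)*(q - 8) = 7 - (-487 + q)*(-8 + q))
t(Q) + h(c(12, -14)) = (-3889 - 1*578² + 495*578) - 58 = (-3889 - 1*334084 + 286110) - 58 = (-3889 - 334084 + 286110) - 58 = -51863 - 58 = -51921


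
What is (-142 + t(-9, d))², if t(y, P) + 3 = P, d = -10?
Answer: 24025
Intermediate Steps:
t(y, P) = -3 + P
(-142 + t(-9, d))² = (-142 + (-3 - 10))² = (-142 - 13)² = (-155)² = 24025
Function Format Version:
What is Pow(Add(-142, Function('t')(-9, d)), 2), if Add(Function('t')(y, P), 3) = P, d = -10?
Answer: 24025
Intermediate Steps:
Function('t')(y, P) = Add(-3, P)
Pow(Add(-142, Function('t')(-9, d)), 2) = Pow(Add(-142, Add(-3, -10)), 2) = Pow(Add(-142, -13), 2) = Pow(-155, 2) = 24025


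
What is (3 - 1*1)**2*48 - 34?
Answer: 158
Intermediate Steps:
(3 - 1*1)**2*48 - 34 = (3 - 1)**2*48 - 34 = 2**2*48 - 34 = 4*48 - 34 = 192 - 34 = 158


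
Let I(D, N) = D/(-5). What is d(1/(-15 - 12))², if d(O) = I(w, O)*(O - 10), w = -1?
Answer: 73441/18225 ≈ 4.0297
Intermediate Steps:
I(D, N) = -D/5 (I(D, N) = D*(-⅕) = -D/5)
d(O) = -2 + O/5 (d(O) = (-⅕*(-1))*(O - 10) = (-10 + O)/5 = -2 + O/5)
d(1/(-15 - 12))² = (-2 + 1/(5*(-15 - 12)))² = (-2 + (⅕)/(-27))² = (-2 + (⅕)*(-1/27))² = (-2 - 1/135)² = (-271/135)² = 73441/18225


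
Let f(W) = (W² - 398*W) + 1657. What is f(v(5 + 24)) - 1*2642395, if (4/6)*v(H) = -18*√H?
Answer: -2619597 + 10746*√29 ≈ -2.5617e+6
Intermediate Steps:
v(H) = -27*√H (v(H) = 3*(-18*√H)/2 = -27*√H)
f(W) = 1657 + W² - 398*W
f(v(5 + 24)) - 1*2642395 = (1657 + (-27*√(5 + 24))² - (-10746)*√(5 + 24)) - 1*2642395 = (1657 + (-27*√29)² - (-10746)*√29) - 2642395 = (1657 + 21141 + 10746*√29) - 2642395 = (22798 + 10746*√29) - 2642395 = -2619597 + 10746*√29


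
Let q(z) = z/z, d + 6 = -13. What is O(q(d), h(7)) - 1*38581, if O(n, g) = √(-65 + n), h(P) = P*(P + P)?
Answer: -38581 + 8*I ≈ -38581.0 + 8.0*I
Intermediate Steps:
h(P) = 2*P² (h(P) = P*(2*P) = 2*P²)
d = -19 (d = -6 - 13 = -19)
q(z) = 1
O(q(d), h(7)) - 1*38581 = √(-65 + 1) - 1*38581 = √(-64) - 38581 = 8*I - 38581 = -38581 + 8*I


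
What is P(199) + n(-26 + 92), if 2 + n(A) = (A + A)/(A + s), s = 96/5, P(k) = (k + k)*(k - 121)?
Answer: 2204092/71 ≈ 31044.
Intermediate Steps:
P(k) = 2*k*(-121 + k) (P(k) = (2*k)*(-121 + k) = 2*k*(-121 + k))
s = 96/5 (s = 96*(⅕) = 96/5 ≈ 19.200)
n(A) = -2 + 2*A/(96/5 + A) (n(A) = -2 + (A + A)/(A + 96/5) = -2 + (2*A)/(96/5 + A) = -2 + 2*A/(96/5 + A))
P(199) + n(-26 + 92) = 2*199*(-121 + 199) - 192/(96 + 5*(-26 + 92)) = 2*199*78 - 192/(96 + 5*66) = 31044 - 192/(96 + 330) = 31044 - 192/426 = 31044 - 192*1/426 = 31044 - 32/71 = 2204092/71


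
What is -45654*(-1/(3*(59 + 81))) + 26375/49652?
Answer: 27117737/248260 ≈ 109.23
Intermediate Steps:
-45654*(-1/(3*(59 + 81))) + 26375/49652 = -45654/((-3*140)) + 26375*(1/49652) = -45654/(-420) + 26375/49652 = -45654*(-1/420) + 26375/49652 = 1087/10 + 26375/49652 = 27117737/248260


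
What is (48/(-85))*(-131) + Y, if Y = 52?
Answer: 10708/85 ≈ 125.98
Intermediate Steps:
(48/(-85))*(-131) + Y = (48/(-85))*(-131) + 52 = (48*(-1/85))*(-131) + 52 = -48/85*(-131) + 52 = 6288/85 + 52 = 10708/85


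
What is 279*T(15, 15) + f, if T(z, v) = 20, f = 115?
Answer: 5695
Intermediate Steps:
279*T(15, 15) + f = 279*20 + 115 = 5580 + 115 = 5695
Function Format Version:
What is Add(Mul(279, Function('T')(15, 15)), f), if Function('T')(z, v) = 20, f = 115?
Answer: 5695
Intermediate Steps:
Add(Mul(279, Function('T')(15, 15)), f) = Add(Mul(279, 20), 115) = Add(5580, 115) = 5695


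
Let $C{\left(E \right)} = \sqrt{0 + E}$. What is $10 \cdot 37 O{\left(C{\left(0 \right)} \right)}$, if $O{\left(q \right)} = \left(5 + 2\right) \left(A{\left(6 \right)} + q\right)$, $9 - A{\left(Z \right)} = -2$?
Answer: $28490$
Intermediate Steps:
$A{\left(Z \right)} = 11$ ($A{\left(Z \right)} = 9 - -2 = 9 + 2 = 11$)
$C{\left(E \right)} = \sqrt{E}$
$O{\left(q \right)} = 77 + 7 q$ ($O{\left(q \right)} = \left(5 + 2\right) \left(11 + q\right) = 7 \left(11 + q\right) = 77 + 7 q$)
$10 \cdot 37 O{\left(C{\left(0 \right)} \right)} = 10 \cdot 37 \left(77 + 7 \sqrt{0}\right) = 370 \left(77 + 7 \cdot 0\right) = 370 \left(77 + 0\right) = 370 \cdot 77 = 28490$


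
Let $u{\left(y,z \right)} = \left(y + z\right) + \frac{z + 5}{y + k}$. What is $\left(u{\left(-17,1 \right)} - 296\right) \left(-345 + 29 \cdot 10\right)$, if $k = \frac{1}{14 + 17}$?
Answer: $\frac{4518195}{263} \approx 17179.0$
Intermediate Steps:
$k = \frac{1}{31} \approx 0.032258$
$u{\left(y,z \right)} = y + z + \frac{5 + z}{\frac{1}{31} + y}$ ($u{\left(y,z \right)} = \left(y + z\right) + \frac{z + 5}{y + \frac{1}{31}} = \left(y + z\right) + \frac{5 + z}{\frac{1}{31} + y} = y + z + \frac{5 + z}{\frac{1}{31} + y}$)
$\left(u{\left(-17,1 \right)} - 296\right) \left(-345 + 29 \cdot 10\right) = \left(\frac{155 - 17 + 31 \left(-17\right)^{2} + 32 \cdot 1 + 31 \left(-17\right) 1}{1 + 31 \left(-17\right)} - 296\right) \left(-345 + 29 \cdot 10\right) = \left(\frac{155 - 17 + 31 \cdot 289 + 32 - 527}{1 - 527} - 296\right) \left(-345 + 290\right) = \left(\frac{155 - 17 + 8959 + 32 - 527}{-526} - 296\right) \left(-55\right) = \left(\left(- \frac{1}{526}\right) 8602 - 296\right) \left(-55\right) = \left(- \frac{4301}{263} - 296\right) \left(-55\right) = \left(- \frac{82149}{263}\right) \left(-55\right) = \frac{4518195}{263}$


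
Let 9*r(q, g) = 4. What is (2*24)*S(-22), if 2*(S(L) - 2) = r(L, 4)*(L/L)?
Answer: 320/3 ≈ 106.67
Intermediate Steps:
r(q, g) = 4/9 (r(q, g) = (⅑)*4 = 4/9)
S(L) = 20/9 (S(L) = 2 + (4*(L/L)/9)/2 = 2 + ((4/9)*1)/2 = 2 + (½)*(4/9) = 2 + 2/9 = 20/9)
(2*24)*S(-22) = (2*24)*(20/9) = 48*(20/9) = 320/3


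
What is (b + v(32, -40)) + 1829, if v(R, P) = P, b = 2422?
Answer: 4211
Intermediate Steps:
(b + v(32, -40)) + 1829 = (2422 - 40) + 1829 = 2382 + 1829 = 4211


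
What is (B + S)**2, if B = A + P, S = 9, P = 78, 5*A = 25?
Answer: 8464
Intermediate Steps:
A = 5 (A = (1/5)*25 = 5)
B = 83 (B = 5 + 78 = 83)
(B + S)**2 = (83 + 9)**2 = 92**2 = 8464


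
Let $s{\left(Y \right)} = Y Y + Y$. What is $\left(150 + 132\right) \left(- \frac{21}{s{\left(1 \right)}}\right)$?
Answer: $-2961$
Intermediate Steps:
$s{\left(Y \right)} = Y + Y^{2}$ ($s{\left(Y \right)} = Y^{2} + Y = Y + Y^{2}$)
$\left(150 + 132\right) \left(- \frac{21}{s{\left(1 \right)}}\right) = \left(150 + 132\right) \left(- \frac{21}{1 \left(1 + 1\right)}\right) = 282 \left(- \frac{21}{1 \cdot 2}\right) = 282 \left(- \frac{21}{2}\right) = -2961$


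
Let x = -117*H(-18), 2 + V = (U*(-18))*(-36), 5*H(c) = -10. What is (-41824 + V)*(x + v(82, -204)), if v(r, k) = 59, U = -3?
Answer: -12824610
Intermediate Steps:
H(c) = -2 (H(c) = (⅕)*(-10) = -2)
V = -1946 (V = -2 - 3*(-18)*(-36) = -2 + 54*(-36) = -2 - 1944 = -1946)
x = 234 (x = -117*(-2) = 234)
(-41824 + V)*(x + v(82, -204)) = (-41824 - 1946)*(234 + 59) = -43770*293 = -12824610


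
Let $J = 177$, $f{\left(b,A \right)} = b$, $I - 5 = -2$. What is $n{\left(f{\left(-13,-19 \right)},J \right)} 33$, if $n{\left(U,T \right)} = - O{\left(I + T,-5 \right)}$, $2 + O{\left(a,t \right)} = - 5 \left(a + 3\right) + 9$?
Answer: $29964$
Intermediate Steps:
$I = 3$ ($I = 5 - 2 = 3$)
$O{\left(a,t \right)} = -8 - 5 a$ ($O{\left(a,t \right)} = -2 - \left(-9 + 5 \left(a + 3\right)\right) = -2 - \left(-9 + 5 \left(3 + a\right)\right) = -2 + \left(\left(-15 - 5 a\right) + 9\right) = -2 - \left(6 + 5 a\right) = -8 - 5 a$)
$n{\left(U,T \right)} = 23 + 5 T$ ($n{\left(U,T \right)} = - (-8 - 5 \left(3 + T\right)) = - (-8 - \left(15 + 5 T\right)) = - (-23 - 5 T) = 23 + 5 T$)
$n{\left(f{\left(-13,-19 \right)},J \right)} 33 = \left(23 + 5 \cdot 177\right) 33 = \left(23 + 885\right) 33 = 908 \cdot 33 = 29964$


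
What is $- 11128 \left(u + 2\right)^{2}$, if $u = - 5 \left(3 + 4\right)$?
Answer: $-12118392$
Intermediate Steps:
$u = -35$ ($u = \left(-5\right) 7 = -35$)
$- 11128 \left(u + 2\right)^{2} = - 11128 \left(-35 + 2\right)^{2} = - 11128 \left(-33\right)^{2} = \left(-11128\right) 1089 = -12118392$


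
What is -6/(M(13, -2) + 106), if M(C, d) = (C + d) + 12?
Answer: -2/43 ≈ -0.046512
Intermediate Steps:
M(C, d) = 12 + C + d
-6/(M(13, -2) + 106) = -6/((12 + 13 - 2) + 106) = -6/(23 + 106) = -6/129 = (1/129)*(-6) = -2/43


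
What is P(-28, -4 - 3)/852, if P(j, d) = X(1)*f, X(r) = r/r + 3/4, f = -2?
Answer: -7/1704 ≈ -0.0041080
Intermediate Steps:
X(r) = 7/4 (X(r) = 1 + 3*(1/4) = 1 + 3/4 = 7/4)
P(j, d) = -7/2 (P(j, d) = (7/4)*(-2) = -7/2)
P(-28, -4 - 3)/852 = -7/2/852 = -7/2*1/852 = -7/1704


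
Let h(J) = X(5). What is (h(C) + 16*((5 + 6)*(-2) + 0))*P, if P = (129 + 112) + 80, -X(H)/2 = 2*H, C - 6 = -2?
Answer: -119412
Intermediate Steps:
C = 4 (C = 6 - 2 = 4)
X(H) = -4*H
h(J) = -20 (h(J) = -4*5 = -20)
P = 321 (P = 241 + 80 = 321)
(h(C) + 16*((5 + 6)*(-2) + 0))*P = (-20 + 16*((5 + 6)*(-2) + 0))*321 = (-20 + 16*(11*(-2) + 0))*321 = (-20 + 16*(-22 + 0))*321 = (-20 + 16*(-22))*321 = (-20 - 352)*321 = -372*321 = -119412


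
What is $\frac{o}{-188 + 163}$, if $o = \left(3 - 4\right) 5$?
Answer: $\frac{1}{5} \approx 0.2$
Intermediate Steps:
$o = -5$ ($o = \left(-1\right) 5 = -5$)
$\frac{o}{-188 + 163} = \frac{1}{-188 + 163} \left(-5\right) = \frac{1}{-25} \left(-5\right) = \left(- \frac{1}{25}\right) \left(-5\right) = \frac{1}{5}$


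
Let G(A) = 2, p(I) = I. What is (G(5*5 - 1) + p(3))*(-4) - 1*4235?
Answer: -4255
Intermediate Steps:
(G(5*5 - 1) + p(3))*(-4) - 1*4235 = (2 + 3)*(-4) - 1*4235 = 5*(-4) - 4235 = -20 - 4235 = -4255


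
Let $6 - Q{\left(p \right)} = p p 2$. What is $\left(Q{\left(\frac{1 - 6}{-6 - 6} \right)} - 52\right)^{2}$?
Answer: $\frac{11135569}{5184} \approx 2148.1$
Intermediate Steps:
$Q{\left(p \right)} = 6 - 2 p^{2}$ ($Q{\left(p \right)} = 6 - p p 2 = 6 - p^{2} \cdot 2 = 6 - 2 p^{2}$)
$\left(Q{\left(\frac{1 - 6}{-6 - 6} \right)} - 52\right)^{2} = \left(\left(6 - 2 \left(\frac{1 - 6}{-6 - 6}\right)^{2}\right) - 52\right)^{2} = \left(\left(6 - 2 \left(- \frac{5}{-12}\right)^{2}\right) - 52\right)^{2} = \left(\left(6 - 2 \left(\left(-5\right) \left(- \frac{1}{12}\right)\right)^{2}\right) - 52\right)^{2} = \left(\left(6 - 2 \left(\frac{5}{12}\right)^{2}\right) - 52\right)^{2} = \left(\left(6 - \frac{25}{72}\right) - 52\right)^{2} = \left(\frac{407}{72} - 52\right)^{2} = \left(- \frac{3337}{72}\right)^{2} = \frac{11135569}{5184}$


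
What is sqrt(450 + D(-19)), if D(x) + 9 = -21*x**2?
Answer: 2*I*sqrt(1785) ≈ 84.499*I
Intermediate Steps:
D(x) = -9 - 21*x**2
sqrt(450 + D(-19)) = sqrt(450 + (-9 - 21*(-19)**2)) = sqrt(450 + (-9 - 21*361)) = sqrt(450 + (-9 - 7581)) = sqrt(450 - 7590) = sqrt(-7140) = 2*I*sqrt(1785)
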